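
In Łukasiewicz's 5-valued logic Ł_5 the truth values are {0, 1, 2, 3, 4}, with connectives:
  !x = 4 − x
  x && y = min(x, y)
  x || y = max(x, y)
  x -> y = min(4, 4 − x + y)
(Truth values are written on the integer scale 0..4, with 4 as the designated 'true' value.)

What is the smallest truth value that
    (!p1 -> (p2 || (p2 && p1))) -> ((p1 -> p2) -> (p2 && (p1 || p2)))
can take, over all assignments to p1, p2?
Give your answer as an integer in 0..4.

Take p1 = 2, p2 = 2:
!p1 = !2 = 2
p2 && p1 = 2 && 2 = 2
p2 || (p2 && p1) = 2 || 2 = 2
!p1 -> (p2 || (p2 && p1)) = 2 -> 2 = 4
p1 -> p2 = 2 -> 2 = 4
p1 || p2 = 2 || 2 = 2
p2 && (p1 || p2) = 2 && 2 = 2
(p1 -> p2) -> (p2 && (p1 || p2)) = 4 -> 2 = 2
(!p1 -> (p2 || (p2 && p1))) -> ((p1 -> p2) -> (p2 && (p1 || p2))) = 4 -> 2 = 2
No assignment yields a value below 2, so this is the minimum.

2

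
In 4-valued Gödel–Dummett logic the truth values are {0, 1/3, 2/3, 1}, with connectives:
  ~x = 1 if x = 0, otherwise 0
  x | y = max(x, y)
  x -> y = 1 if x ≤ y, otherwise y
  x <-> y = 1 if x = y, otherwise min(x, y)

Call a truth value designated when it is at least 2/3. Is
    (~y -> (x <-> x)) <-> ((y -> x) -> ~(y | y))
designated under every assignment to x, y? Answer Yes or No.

No

Counterexample: take x = 1/3, y = 1/3.
~y = ~1/3 = 0
x <-> x = 1/3 <-> 1/3 = 1
~y -> (x <-> x) = 0 -> 1 = 1
y -> x = 1/3 -> 1/3 = 1
y | y = 1/3 | 1/3 = 1/3
~(y | y) = ~1/3 = 0
(y -> x) -> ~(y | y) = 1 -> 0 = 0
(~y -> (x <-> x)) <-> ((y -> x) -> ~(y | y)) = 1 <-> 0 = 0
This gives 0, which is below 2/3.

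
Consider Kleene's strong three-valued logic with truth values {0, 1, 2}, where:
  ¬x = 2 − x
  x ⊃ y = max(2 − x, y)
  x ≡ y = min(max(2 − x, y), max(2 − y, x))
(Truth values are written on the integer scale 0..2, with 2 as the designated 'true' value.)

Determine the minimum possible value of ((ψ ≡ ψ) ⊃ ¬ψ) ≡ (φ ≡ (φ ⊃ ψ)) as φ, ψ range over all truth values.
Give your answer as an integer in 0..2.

Take φ = 0, ψ = 0:
ψ ≡ ψ = 0 ≡ 0 = 2
¬ψ = ¬0 = 2
(ψ ≡ ψ) ⊃ ¬ψ = 2 ⊃ 2 = 2
φ ⊃ ψ = 0 ⊃ 0 = 2
φ ≡ (φ ⊃ ψ) = 0 ≡ 2 = 0
((ψ ≡ ψ) ⊃ ¬ψ) ≡ (φ ≡ (φ ⊃ ψ)) = 2 ≡ 0 = 0
No assignment yields a value below 0, so this is the minimum.

0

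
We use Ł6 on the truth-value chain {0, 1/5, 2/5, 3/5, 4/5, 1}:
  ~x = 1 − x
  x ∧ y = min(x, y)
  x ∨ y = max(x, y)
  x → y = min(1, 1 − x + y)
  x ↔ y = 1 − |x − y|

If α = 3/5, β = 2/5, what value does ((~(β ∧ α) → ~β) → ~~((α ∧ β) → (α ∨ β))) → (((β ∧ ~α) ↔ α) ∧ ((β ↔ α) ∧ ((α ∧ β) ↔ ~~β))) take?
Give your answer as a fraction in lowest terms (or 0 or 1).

β ∧ α = 2/5 ∧ 3/5 = 2/5
~(β ∧ α) = ~2/5 = 3/5
~β = ~2/5 = 3/5
~(β ∧ α) → ~β = 3/5 → 3/5 = 1
α ∧ β = 3/5 ∧ 2/5 = 2/5
α ∨ β = 3/5 ∨ 2/5 = 3/5
(α ∧ β) → (α ∨ β) = 2/5 → 3/5 = 1
~((α ∧ β) → (α ∨ β)) = ~1 = 0
~~((α ∧ β) → (α ∨ β)) = ~0 = 1
(~(β ∧ α) → ~β) → ~~((α ∧ β) → (α ∨ β)) = 1 → 1 = 1
~α = ~3/5 = 2/5
β ∧ ~α = 2/5 ∧ 2/5 = 2/5
(β ∧ ~α) ↔ α = 2/5 ↔ 3/5 = 4/5
β ↔ α = 2/5 ↔ 3/5 = 4/5
α ∧ β = 3/5 ∧ 2/5 = 2/5
~β = ~2/5 = 3/5
~~β = ~3/5 = 2/5
(α ∧ β) ↔ ~~β = 2/5 ↔ 2/5 = 1
(β ↔ α) ∧ ((α ∧ β) ↔ ~~β) = 4/5 ∧ 1 = 4/5
((β ∧ ~α) ↔ α) ∧ ((β ↔ α) ∧ ((α ∧ β) ↔ ~~β)) = 4/5 ∧ 4/5 = 4/5
((~(β ∧ α) → ~β) → ~~((α ∧ β) → (α ∨ β))) → (((β ∧ ~α) ↔ α) ∧ ((β ↔ α) ∧ ((α ∧ β) ↔ ~~β))) = 1 → 4/5 = 4/5

4/5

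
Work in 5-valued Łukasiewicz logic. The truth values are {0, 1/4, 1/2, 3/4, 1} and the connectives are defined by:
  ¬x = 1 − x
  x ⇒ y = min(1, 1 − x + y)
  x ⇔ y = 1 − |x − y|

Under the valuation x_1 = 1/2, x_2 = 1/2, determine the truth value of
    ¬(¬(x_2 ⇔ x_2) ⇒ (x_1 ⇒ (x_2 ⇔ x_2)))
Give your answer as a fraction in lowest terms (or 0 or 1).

0

x_2 ⇔ x_2 = 1/2 ⇔ 1/2 = 1
¬(x_2 ⇔ x_2) = ¬1 = 0
x_2 ⇔ x_2 = 1/2 ⇔ 1/2 = 1
x_1 ⇒ (x_2 ⇔ x_2) = 1/2 ⇒ 1 = 1
¬(x_2 ⇔ x_2) ⇒ (x_1 ⇒ (x_2 ⇔ x_2)) = 0 ⇒ 1 = 1
¬(¬(x_2 ⇔ x_2) ⇒ (x_1 ⇒ (x_2 ⇔ x_2))) = ¬1 = 0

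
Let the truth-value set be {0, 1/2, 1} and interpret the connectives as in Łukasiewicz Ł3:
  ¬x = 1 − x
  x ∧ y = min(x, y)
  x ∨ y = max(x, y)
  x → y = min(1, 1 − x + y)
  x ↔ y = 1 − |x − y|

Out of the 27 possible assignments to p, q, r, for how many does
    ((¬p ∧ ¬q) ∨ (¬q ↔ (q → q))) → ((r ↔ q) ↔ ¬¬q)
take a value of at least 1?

21

value 1: 21 assignments (counts)
value 1/2: 3 assignments
value 0: 3 assignments
So 21 of the 27 assignments meet the threshold.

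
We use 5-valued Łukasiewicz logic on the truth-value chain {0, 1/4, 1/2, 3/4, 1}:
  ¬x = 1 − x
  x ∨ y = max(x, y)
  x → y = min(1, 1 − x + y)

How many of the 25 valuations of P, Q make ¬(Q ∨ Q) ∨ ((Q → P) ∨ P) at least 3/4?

19

value 1: 15 assignments (counts)
value 3/4: 4 assignments (counts)
value 1/2: 3 assignments
value 1/4: 2 assignments
value 0: 1 assignment
So 19 of the 25 assignments meet the threshold.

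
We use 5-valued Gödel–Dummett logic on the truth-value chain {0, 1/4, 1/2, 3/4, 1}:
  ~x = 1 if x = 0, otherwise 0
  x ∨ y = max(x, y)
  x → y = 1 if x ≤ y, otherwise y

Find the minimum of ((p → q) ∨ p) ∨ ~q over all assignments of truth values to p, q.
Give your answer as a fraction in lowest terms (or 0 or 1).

Take p = 1/2, q = 1/4:
p → q = 1/2 → 1/4 = 1/4
(p → q) ∨ p = 1/4 ∨ 1/2 = 1/2
~q = ~1/4 = 0
((p → q) ∨ p) ∨ ~q = 1/2 ∨ 0 = 1/2
No assignment yields a value below 1/2, so this is the minimum.

1/2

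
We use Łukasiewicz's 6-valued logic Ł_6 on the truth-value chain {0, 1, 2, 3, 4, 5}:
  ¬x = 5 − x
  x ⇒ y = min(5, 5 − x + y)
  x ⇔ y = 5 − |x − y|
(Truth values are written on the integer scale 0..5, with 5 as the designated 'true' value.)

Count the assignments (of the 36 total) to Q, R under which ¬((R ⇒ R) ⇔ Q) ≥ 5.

value 5: 6 assignments (counts)
value 4: 6 assignments
value 3: 6 assignments
value 2: 6 assignments
value 1: 6 assignments
value 0: 6 assignments
So 6 of the 36 assignments meet the threshold.

6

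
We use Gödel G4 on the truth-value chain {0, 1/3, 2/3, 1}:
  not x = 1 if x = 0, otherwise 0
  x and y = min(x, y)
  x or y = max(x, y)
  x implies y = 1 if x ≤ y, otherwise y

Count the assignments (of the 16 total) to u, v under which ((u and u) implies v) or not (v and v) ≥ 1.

u = 0, v = 0 ↦ 1  ≥
u = 0, v = 1/3 ↦ 1  ≥
u = 0, v = 2/3 ↦ 1  ≥
u = 0, v = 1 ↦ 1  ≥
u = 1/3, v = 0 ↦ 1  ≥
u = 1/3, v = 1/3 ↦ 1  ≥
u = 1/3, v = 2/3 ↦ 1  ≥
u = 1/3, v = 1 ↦ 1  ≥
u = 2/3, v = 0 ↦ 1  ≥
u = 2/3, v = 1/3 ↦ 1/3  <
u = 2/3, v = 2/3 ↦ 1  ≥
u = 2/3, v = 1 ↦ 1  ≥
u = 1, v = 0 ↦ 1  ≥
u = 1, v = 1/3 ↦ 1/3  <
u = 1, v = 2/3 ↦ 2/3  <
u = 1, v = 1 ↦ 1  ≥
So 13 of the 16 assignments meet the threshold.

13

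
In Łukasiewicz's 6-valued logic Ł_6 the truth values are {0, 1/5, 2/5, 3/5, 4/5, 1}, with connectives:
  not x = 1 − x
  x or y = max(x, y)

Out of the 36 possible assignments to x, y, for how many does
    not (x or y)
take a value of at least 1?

value 1: 1 assignment (counts)
value 4/5: 3 assignments
value 3/5: 5 assignments
value 2/5: 7 assignments
value 1/5: 9 assignments
value 0: 11 assignments
So 1 of the 36 assignments meets the threshold.

1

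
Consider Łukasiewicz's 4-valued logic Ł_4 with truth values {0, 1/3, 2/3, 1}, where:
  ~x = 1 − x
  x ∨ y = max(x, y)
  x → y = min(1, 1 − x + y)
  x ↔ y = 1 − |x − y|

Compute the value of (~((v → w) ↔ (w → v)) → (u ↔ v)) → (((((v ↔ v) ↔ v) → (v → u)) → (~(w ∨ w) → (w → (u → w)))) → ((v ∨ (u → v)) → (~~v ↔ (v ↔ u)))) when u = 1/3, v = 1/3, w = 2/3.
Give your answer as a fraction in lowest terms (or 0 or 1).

v → w = 1/3 → 2/3 = 1
w → v = 2/3 → 1/3 = 2/3
(v → w) ↔ (w → v) = 1 ↔ 2/3 = 2/3
~((v → w) ↔ (w → v)) = ~2/3 = 1/3
u ↔ v = 1/3 ↔ 1/3 = 1
~((v → w) ↔ (w → v)) → (u ↔ v) = 1/3 → 1 = 1
v ↔ v = 1/3 ↔ 1/3 = 1
(v ↔ v) ↔ v = 1 ↔ 1/3 = 1/3
v → u = 1/3 → 1/3 = 1
((v ↔ v) ↔ v) → (v → u) = 1/3 → 1 = 1
w ∨ w = 2/3 ∨ 2/3 = 2/3
~(w ∨ w) = ~2/3 = 1/3
u → w = 1/3 → 2/3 = 1
w → (u → w) = 2/3 → 1 = 1
~(w ∨ w) → (w → (u → w)) = 1/3 → 1 = 1
(((v ↔ v) ↔ v) → (v → u)) → (~(w ∨ w) → (w → (u → w))) = 1 → 1 = 1
u → v = 1/3 → 1/3 = 1
v ∨ (u → v) = 1/3 ∨ 1 = 1
~v = ~1/3 = 2/3
~~v = ~2/3 = 1/3
v ↔ u = 1/3 ↔ 1/3 = 1
~~v ↔ (v ↔ u) = 1/3 ↔ 1 = 1/3
(v ∨ (u → v)) → (~~v ↔ (v ↔ u)) = 1 → 1/3 = 1/3
((((v ↔ v) ↔ v) → (v → u)) → (~(w ∨ w) → (w → (u → w)))) → ((v ∨ (u → v)) → (~~v ↔ (v ↔ u))) = 1 → 1/3 = 1/3
(~((v → w) ↔ (w → v)) → (u ↔ v)) → (((((v ↔ v) ↔ v) → (v → u)) → (~(w ∨ w) → (w → (u → w)))) → ((v ∨ (u → v)) → (~~v ↔ (v ↔ u)))) = 1 → 1/3 = 1/3

1/3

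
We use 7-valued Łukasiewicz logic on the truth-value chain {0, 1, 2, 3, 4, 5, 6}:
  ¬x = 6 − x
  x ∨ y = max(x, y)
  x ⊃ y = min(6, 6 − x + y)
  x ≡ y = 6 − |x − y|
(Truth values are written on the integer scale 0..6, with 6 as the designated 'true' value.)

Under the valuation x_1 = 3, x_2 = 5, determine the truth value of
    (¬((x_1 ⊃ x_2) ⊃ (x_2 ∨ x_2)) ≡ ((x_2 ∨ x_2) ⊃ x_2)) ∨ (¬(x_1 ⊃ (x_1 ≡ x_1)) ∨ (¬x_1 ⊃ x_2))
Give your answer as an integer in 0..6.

6

x_1 ⊃ x_2 = 3 ⊃ 5 = 6
x_2 ∨ x_2 = 5 ∨ 5 = 5
(x_1 ⊃ x_2) ⊃ (x_2 ∨ x_2) = 6 ⊃ 5 = 5
¬((x_1 ⊃ x_2) ⊃ (x_2 ∨ x_2)) = ¬5 = 1
x_2 ∨ x_2 = 5 ∨ 5 = 5
(x_2 ∨ x_2) ⊃ x_2 = 5 ⊃ 5 = 6
¬((x_1 ⊃ x_2) ⊃ (x_2 ∨ x_2)) ≡ ((x_2 ∨ x_2) ⊃ x_2) = 1 ≡ 6 = 1
x_1 ≡ x_1 = 3 ≡ 3 = 6
x_1 ⊃ (x_1 ≡ x_1) = 3 ⊃ 6 = 6
¬(x_1 ⊃ (x_1 ≡ x_1)) = ¬6 = 0
¬x_1 = ¬3 = 3
¬x_1 ⊃ x_2 = 3 ⊃ 5 = 6
¬(x_1 ⊃ (x_1 ≡ x_1)) ∨ (¬x_1 ⊃ x_2) = 0 ∨ 6 = 6
(¬((x_1 ⊃ x_2) ⊃ (x_2 ∨ x_2)) ≡ ((x_2 ∨ x_2) ⊃ x_2)) ∨ (¬(x_1 ⊃ (x_1 ≡ x_1)) ∨ (¬x_1 ⊃ x_2)) = 1 ∨ 6 = 6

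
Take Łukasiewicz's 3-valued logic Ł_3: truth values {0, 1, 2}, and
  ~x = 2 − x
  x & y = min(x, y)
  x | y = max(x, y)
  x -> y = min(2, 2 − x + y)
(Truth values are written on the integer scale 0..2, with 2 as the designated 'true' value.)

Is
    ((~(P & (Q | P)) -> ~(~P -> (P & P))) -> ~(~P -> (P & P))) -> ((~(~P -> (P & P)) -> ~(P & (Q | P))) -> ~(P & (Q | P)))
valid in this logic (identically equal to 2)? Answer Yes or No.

Yes

P = 0, Q = 0 ↦ 2
P = 0, Q = 1 ↦ 2
P = 0, Q = 2 ↦ 2
P = 1, Q = 0 ↦ 2
P = 1, Q = 1 ↦ 2
P = 1, Q = 2 ↦ 2
P = 2, Q = 0 ↦ 2
P = 2, Q = 1 ↦ 2
P = 2, Q = 2 ↦ 2
Every assignment gives a value ≥ 2.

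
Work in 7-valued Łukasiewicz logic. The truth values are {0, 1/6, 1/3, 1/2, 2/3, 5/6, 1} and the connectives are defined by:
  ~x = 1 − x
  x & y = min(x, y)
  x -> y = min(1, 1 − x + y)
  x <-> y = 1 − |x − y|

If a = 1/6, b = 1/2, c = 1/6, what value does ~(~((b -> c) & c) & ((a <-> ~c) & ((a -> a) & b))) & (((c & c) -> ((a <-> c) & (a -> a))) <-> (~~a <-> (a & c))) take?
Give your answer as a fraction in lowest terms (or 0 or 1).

b -> c = 1/2 -> 1/6 = 2/3
(b -> c) & c = 2/3 & 1/6 = 1/6
~((b -> c) & c) = ~1/6 = 5/6
~c = ~1/6 = 5/6
a <-> ~c = 1/6 <-> 5/6 = 1/3
a -> a = 1/6 -> 1/6 = 1
(a -> a) & b = 1 & 1/2 = 1/2
(a <-> ~c) & ((a -> a) & b) = 1/3 & 1/2 = 1/3
~((b -> c) & c) & ((a <-> ~c) & ((a -> a) & b)) = 5/6 & 1/3 = 1/3
~(~((b -> c) & c) & ((a <-> ~c) & ((a -> a) & b))) = ~1/3 = 2/3
c & c = 1/6 & 1/6 = 1/6
a <-> c = 1/6 <-> 1/6 = 1
a -> a = 1/6 -> 1/6 = 1
(a <-> c) & (a -> a) = 1 & 1 = 1
(c & c) -> ((a <-> c) & (a -> a)) = 1/6 -> 1 = 1
~a = ~1/6 = 5/6
~~a = ~5/6 = 1/6
a & c = 1/6 & 1/6 = 1/6
~~a <-> (a & c) = 1/6 <-> 1/6 = 1
((c & c) -> ((a <-> c) & (a -> a))) <-> (~~a <-> (a & c)) = 1 <-> 1 = 1
~(~((b -> c) & c) & ((a <-> ~c) & ((a -> a) & b))) & (((c & c) -> ((a <-> c) & (a -> a))) <-> (~~a <-> (a & c))) = 2/3 & 1 = 2/3

2/3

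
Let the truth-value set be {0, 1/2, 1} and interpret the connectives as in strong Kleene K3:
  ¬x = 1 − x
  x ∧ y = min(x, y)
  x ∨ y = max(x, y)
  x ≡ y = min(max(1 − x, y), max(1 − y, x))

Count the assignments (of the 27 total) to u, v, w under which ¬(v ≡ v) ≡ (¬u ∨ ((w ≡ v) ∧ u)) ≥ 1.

2

value 1: 2 assignments (counts)
value 1/2: 17 assignments
value 0: 8 assignments
So 2 of the 27 assignments meet the threshold.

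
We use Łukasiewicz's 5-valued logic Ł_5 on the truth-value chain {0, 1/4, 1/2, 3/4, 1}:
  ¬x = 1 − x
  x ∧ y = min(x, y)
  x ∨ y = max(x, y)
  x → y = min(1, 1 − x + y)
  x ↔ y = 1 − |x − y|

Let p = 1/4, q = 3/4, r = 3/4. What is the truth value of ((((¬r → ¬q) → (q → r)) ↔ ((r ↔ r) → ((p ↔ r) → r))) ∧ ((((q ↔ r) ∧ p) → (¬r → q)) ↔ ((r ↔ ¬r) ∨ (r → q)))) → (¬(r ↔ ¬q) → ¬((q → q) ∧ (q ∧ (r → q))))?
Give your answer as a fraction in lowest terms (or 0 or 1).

¬r = ¬3/4 = 1/4
¬q = ¬3/4 = 1/4
¬r → ¬q = 1/4 → 1/4 = 1
q → r = 3/4 → 3/4 = 1
(¬r → ¬q) → (q → r) = 1 → 1 = 1
r ↔ r = 3/4 ↔ 3/4 = 1
p ↔ r = 1/4 ↔ 3/4 = 1/2
(p ↔ r) → r = 1/2 → 3/4 = 1
(r ↔ r) → ((p ↔ r) → r) = 1 → 1 = 1
((¬r → ¬q) → (q → r)) ↔ ((r ↔ r) → ((p ↔ r) → r)) = 1 ↔ 1 = 1
q ↔ r = 3/4 ↔ 3/4 = 1
(q ↔ r) ∧ p = 1 ∧ 1/4 = 1/4
¬r = ¬3/4 = 1/4
¬r → q = 1/4 → 3/4 = 1
((q ↔ r) ∧ p) → (¬r → q) = 1/4 → 1 = 1
¬r = ¬3/4 = 1/4
r ↔ ¬r = 3/4 ↔ 1/4 = 1/2
r → q = 3/4 → 3/4 = 1
(r ↔ ¬r) ∨ (r → q) = 1/2 ∨ 1 = 1
(((q ↔ r) ∧ p) → (¬r → q)) ↔ ((r ↔ ¬r) ∨ (r → q)) = 1 ↔ 1 = 1
(((¬r → ¬q) → (q → r)) ↔ ((r ↔ r) → ((p ↔ r) → r))) ∧ ((((q ↔ r) ∧ p) → (¬r → q)) ↔ ((r ↔ ¬r) ∨ (r → q))) = 1 ∧ 1 = 1
¬q = ¬3/4 = 1/4
r ↔ ¬q = 3/4 ↔ 1/4 = 1/2
¬(r ↔ ¬q) = ¬1/2 = 1/2
q → q = 3/4 → 3/4 = 1
r → q = 3/4 → 3/4 = 1
q ∧ (r → q) = 3/4 ∧ 1 = 3/4
(q → q) ∧ (q ∧ (r → q)) = 1 ∧ 3/4 = 3/4
¬((q → q) ∧ (q ∧ (r → q))) = ¬3/4 = 1/4
¬(r ↔ ¬q) → ¬((q → q) ∧ (q ∧ (r → q))) = 1/2 → 1/4 = 3/4
((((¬r → ¬q) → (q → r)) ↔ ((r ↔ r) → ((p ↔ r) → r))) ∧ ((((q ↔ r) ∧ p) → (¬r → q)) ↔ ((r ↔ ¬r) ∨ (r → q)))) → (¬(r ↔ ¬q) → ¬((q → q) ∧ (q ∧ (r → q)))) = 1 → 3/4 = 3/4

3/4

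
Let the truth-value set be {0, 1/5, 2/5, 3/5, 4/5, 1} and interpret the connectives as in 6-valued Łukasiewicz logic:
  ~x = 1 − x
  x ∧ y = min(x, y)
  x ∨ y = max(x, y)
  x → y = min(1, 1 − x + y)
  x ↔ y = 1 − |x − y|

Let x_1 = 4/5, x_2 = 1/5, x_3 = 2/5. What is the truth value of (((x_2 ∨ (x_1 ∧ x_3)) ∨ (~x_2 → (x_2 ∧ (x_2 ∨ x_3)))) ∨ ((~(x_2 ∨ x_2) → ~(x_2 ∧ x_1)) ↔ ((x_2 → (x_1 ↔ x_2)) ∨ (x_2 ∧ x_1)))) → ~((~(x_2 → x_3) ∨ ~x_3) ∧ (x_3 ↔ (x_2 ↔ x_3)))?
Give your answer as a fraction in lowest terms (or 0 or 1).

2/5

x_1 ∧ x_3 = 4/5 ∧ 2/5 = 2/5
x_2 ∨ (x_1 ∧ x_3) = 1/5 ∨ 2/5 = 2/5
~x_2 = ~1/5 = 4/5
x_2 ∨ x_3 = 1/5 ∨ 2/5 = 2/5
x_2 ∧ (x_2 ∨ x_3) = 1/5 ∧ 2/5 = 1/5
~x_2 → (x_2 ∧ (x_2 ∨ x_3)) = 4/5 → 1/5 = 2/5
(x_2 ∨ (x_1 ∧ x_3)) ∨ (~x_2 → (x_2 ∧ (x_2 ∨ x_3))) = 2/5 ∨ 2/5 = 2/5
x_2 ∨ x_2 = 1/5 ∨ 1/5 = 1/5
~(x_2 ∨ x_2) = ~1/5 = 4/5
x_2 ∧ x_1 = 1/5 ∧ 4/5 = 1/5
~(x_2 ∧ x_1) = ~1/5 = 4/5
~(x_2 ∨ x_2) → ~(x_2 ∧ x_1) = 4/5 → 4/5 = 1
x_1 ↔ x_2 = 4/5 ↔ 1/5 = 2/5
x_2 → (x_1 ↔ x_2) = 1/5 → 2/5 = 1
x_2 ∧ x_1 = 1/5 ∧ 4/5 = 1/5
(x_2 → (x_1 ↔ x_2)) ∨ (x_2 ∧ x_1) = 1 ∨ 1/5 = 1
(~(x_2 ∨ x_2) → ~(x_2 ∧ x_1)) ↔ ((x_2 → (x_1 ↔ x_2)) ∨ (x_2 ∧ x_1)) = 1 ↔ 1 = 1
((x_2 ∨ (x_1 ∧ x_3)) ∨ (~x_2 → (x_2 ∧ (x_2 ∨ x_3)))) ∨ ((~(x_2 ∨ x_2) → ~(x_2 ∧ x_1)) ↔ ((x_2 → (x_1 ↔ x_2)) ∨ (x_2 ∧ x_1))) = 2/5 ∨ 1 = 1
x_2 → x_3 = 1/5 → 2/5 = 1
~(x_2 → x_3) = ~1 = 0
~x_3 = ~2/5 = 3/5
~(x_2 → x_3) ∨ ~x_3 = 0 ∨ 3/5 = 3/5
x_2 ↔ x_3 = 1/5 ↔ 2/5 = 4/5
x_3 ↔ (x_2 ↔ x_3) = 2/5 ↔ 4/5 = 3/5
(~(x_2 → x_3) ∨ ~x_3) ∧ (x_3 ↔ (x_2 ↔ x_3)) = 3/5 ∧ 3/5 = 3/5
~((~(x_2 → x_3) ∨ ~x_3) ∧ (x_3 ↔ (x_2 ↔ x_3))) = ~3/5 = 2/5
(((x_2 ∨ (x_1 ∧ x_3)) ∨ (~x_2 → (x_2 ∧ (x_2 ∨ x_3)))) ∨ ((~(x_2 ∨ x_2) → ~(x_2 ∧ x_1)) ↔ ((x_2 → (x_1 ↔ x_2)) ∨ (x_2 ∧ x_1)))) → ~((~(x_2 → x_3) ∨ ~x_3) ∧ (x_3 ↔ (x_2 ↔ x_3))) = 1 → 2/5 = 2/5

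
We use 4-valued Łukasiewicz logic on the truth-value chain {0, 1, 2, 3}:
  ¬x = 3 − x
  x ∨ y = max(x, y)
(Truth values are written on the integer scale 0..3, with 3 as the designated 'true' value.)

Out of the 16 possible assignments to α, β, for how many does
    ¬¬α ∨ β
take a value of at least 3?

α = 0, β = 0 ↦ 0  <
α = 0, β = 1 ↦ 1  <
α = 0, β = 2 ↦ 2  <
α = 0, β = 3 ↦ 3  ≥
α = 1, β = 0 ↦ 1  <
α = 1, β = 1 ↦ 1  <
α = 1, β = 2 ↦ 2  <
α = 1, β = 3 ↦ 3  ≥
α = 2, β = 0 ↦ 2  <
α = 2, β = 1 ↦ 2  <
α = 2, β = 2 ↦ 2  <
α = 2, β = 3 ↦ 3  ≥
α = 3, β = 0 ↦ 3  ≥
α = 3, β = 1 ↦ 3  ≥
α = 3, β = 2 ↦ 3  ≥
α = 3, β = 3 ↦ 3  ≥
So 7 of the 16 assignments meet the threshold.

7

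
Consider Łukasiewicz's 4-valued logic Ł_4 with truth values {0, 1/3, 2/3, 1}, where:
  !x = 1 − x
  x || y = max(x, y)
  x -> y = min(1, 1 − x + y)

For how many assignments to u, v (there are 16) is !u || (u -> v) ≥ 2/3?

13

u = 0, v = 0 ↦ 1  ≥
u = 0, v = 1/3 ↦ 1  ≥
u = 0, v = 2/3 ↦ 1  ≥
u = 0, v = 1 ↦ 1  ≥
u = 1/3, v = 0 ↦ 2/3  ≥
u = 1/3, v = 1/3 ↦ 1  ≥
u = 1/3, v = 2/3 ↦ 1  ≥
u = 1/3, v = 1 ↦ 1  ≥
u = 2/3, v = 0 ↦ 1/3  <
u = 2/3, v = 1/3 ↦ 2/3  ≥
u = 2/3, v = 2/3 ↦ 1  ≥
u = 2/3, v = 1 ↦ 1  ≥
u = 1, v = 0 ↦ 0  <
u = 1, v = 1/3 ↦ 1/3  <
u = 1, v = 2/3 ↦ 2/3  ≥
u = 1, v = 1 ↦ 1  ≥
So 13 of the 16 assignments meet the threshold.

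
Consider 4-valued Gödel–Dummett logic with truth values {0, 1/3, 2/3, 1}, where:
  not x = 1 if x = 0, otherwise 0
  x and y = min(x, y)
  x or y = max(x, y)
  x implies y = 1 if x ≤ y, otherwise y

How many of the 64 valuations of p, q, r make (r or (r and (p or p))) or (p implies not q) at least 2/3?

46

value 1: 37 assignments (counts)
value 2/3: 9 assignments (counts)
value 1/3: 9 assignments
value 0: 9 assignments
So 46 of the 64 assignments meet the threshold.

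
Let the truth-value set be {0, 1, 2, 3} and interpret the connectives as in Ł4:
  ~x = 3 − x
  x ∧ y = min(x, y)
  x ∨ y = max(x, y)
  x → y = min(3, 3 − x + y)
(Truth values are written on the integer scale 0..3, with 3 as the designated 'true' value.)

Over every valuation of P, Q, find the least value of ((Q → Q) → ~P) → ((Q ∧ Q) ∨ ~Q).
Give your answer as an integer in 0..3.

2

Take P = 0, Q = 1:
Q → Q = 1 → 1 = 3
~P = ~0 = 3
(Q → Q) → ~P = 3 → 3 = 3
Q ∧ Q = 1 ∧ 1 = 1
~Q = ~1 = 2
(Q ∧ Q) ∨ ~Q = 1 ∨ 2 = 2
((Q → Q) → ~P) → ((Q ∧ Q) ∨ ~Q) = 3 → 2 = 2
No assignment yields a value below 2, so this is the minimum.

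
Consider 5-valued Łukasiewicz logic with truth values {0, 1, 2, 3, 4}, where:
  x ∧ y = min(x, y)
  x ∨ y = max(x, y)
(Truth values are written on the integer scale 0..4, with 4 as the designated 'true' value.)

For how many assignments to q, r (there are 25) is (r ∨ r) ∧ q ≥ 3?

4

value 4: 1 assignment (counts)
value 3: 3 assignments (counts)
value 2: 5 assignments
value 1: 7 assignments
value 0: 9 assignments
So 4 of the 25 assignments meet the threshold.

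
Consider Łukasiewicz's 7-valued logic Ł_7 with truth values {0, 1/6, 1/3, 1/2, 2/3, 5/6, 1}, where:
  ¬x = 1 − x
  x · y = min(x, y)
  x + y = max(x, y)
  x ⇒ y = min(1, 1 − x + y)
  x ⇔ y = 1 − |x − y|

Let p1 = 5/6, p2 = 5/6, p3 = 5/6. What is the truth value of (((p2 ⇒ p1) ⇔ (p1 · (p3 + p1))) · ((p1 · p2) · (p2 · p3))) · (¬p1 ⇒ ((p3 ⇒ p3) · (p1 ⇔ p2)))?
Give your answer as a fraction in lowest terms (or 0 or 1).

p2 ⇒ p1 = 5/6 ⇒ 5/6 = 1
p3 + p1 = 5/6 + 5/6 = 5/6
p1 · (p3 + p1) = 5/6 · 5/6 = 5/6
(p2 ⇒ p1) ⇔ (p1 · (p3 + p1)) = 1 ⇔ 5/6 = 5/6
p1 · p2 = 5/6 · 5/6 = 5/6
p2 · p3 = 5/6 · 5/6 = 5/6
(p1 · p2) · (p2 · p3) = 5/6 · 5/6 = 5/6
((p2 ⇒ p1) ⇔ (p1 · (p3 + p1))) · ((p1 · p2) · (p2 · p3)) = 5/6 · 5/6 = 5/6
¬p1 = ¬5/6 = 1/6
p3 ⇒ p3 = 5/6 ⇒ 5/6 = 1
p1 ⇔ p2 = 5/6 ⇔ 5/6 = 1
(p3 ⇒ p3) · (p1 ⇔ p2) = 1 · 1 = 1
¬p1 ⇒ ((p3 ⇒ p3) · (p1 ⇔ p2)) = 1/6 ⇒ 1 = 1
(((p2 ⇒ p1) ⇔ (p1 · (p3 + p1))) · ((p1 · p2) · (p2 · p3))) · (¬p1 ⇒ ((p3 ⇒ p3) · (p1 ⇔ p2))) = 5/6 · 1 = 5/6

5/6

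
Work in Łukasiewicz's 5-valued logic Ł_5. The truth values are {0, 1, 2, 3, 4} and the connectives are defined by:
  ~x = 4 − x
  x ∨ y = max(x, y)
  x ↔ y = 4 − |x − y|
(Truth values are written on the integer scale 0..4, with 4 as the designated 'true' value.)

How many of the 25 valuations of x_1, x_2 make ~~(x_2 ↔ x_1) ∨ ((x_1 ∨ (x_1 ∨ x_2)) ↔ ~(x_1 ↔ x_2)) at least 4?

13

value 4: 13 assignments (counts)
value 3: 10 assignments
value 2: 2 assignments
So 13 of the 25 assignments meet the threshold.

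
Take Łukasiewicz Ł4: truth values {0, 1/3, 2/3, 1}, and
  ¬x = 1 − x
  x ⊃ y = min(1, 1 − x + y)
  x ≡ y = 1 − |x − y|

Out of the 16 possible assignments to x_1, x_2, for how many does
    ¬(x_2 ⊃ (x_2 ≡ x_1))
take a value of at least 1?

1

x_1 = 0, x_2 = 0 ↦ 0  <
x_1 = 0, x_2 = 1/3 ↦ 0  <
x_1 = 0, x_2 = 2/3 ↦ 1/3  <
x_1 = 0, x_2 = 1 ↦ 1  ≥
x_1 = 1/3, x_2 = 0 ↦ 0  <
x_1 = 1/3, x_2 = 1/3 ↦ 0  <
x_1 = 1/3, x_2 = 2/3 ↦ 0  <
x_1 = 1/3, x_2 = 1 ↦ 2/3  <
x_1 = 2/3, x_2 = 0 ↦ 0  <
x_1 = 2/3, x_2 = 1/3 ↦ 0  <
x_1 = 2/3, x_2 = 2/3 ↦ 0  <
x_1 = 2/3, x_2 = 1 ↦ 1/3  <
x_1 = 1, x_2 = 0 ↦ 0  <
x_1 = 1, x_2 = 1/3 ↦ 0  <
x_1 = 1, x_2 = 2/3 ↦ 0  <
x_1 = 1, x_2 = 1 ↦ 0  <
So 1 of the 16 assignments meets the threshold.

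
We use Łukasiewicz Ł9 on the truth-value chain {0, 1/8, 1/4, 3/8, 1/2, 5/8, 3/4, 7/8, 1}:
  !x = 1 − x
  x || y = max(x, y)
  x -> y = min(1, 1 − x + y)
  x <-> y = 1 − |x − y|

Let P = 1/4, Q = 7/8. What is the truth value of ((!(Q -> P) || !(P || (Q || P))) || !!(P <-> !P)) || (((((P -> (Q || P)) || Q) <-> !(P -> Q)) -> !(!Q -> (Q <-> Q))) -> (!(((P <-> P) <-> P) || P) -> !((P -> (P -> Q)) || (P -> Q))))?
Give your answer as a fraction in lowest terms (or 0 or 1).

Q -> P = 7/8 -> 1/4 = 3/8
!(Q -> P) = !3/8 = 5/8
Q || P = 7/8 || 1/4 = 7/8
P || (Q || P) = 1/4 || 7/8 = 7/8
!(P || (Q || P)) = !7/8 = 1/8
!(Q -> P) || !(P || (Q || P)) = 5/8 || 1/8 = 5/8
!P = !1/4 = 3/4
P <-> !P = 1/4 <-> 3/4 = 1/2
!(P <-> !P) = !1/2 = 1/2
!!(P <-> !P) = !1/2 = 1/2
(!(Q -> P) || !(P || (Q || P))) || !!(P <-> !P) = 5/8 || 1/2 = 5/8
Q || P = 7/8 || 1/4 = 7/8
P -> (Q || P) = 1/4 -> 7/8 = 1
(P -> (Q || P)) || Q = 1 || 7/8 = 1
P -> Q = 1/4 -> 7/8 = 1
!(P -> Q) = !1 = 0
((P -> (Q || P)) || Q) <-> !(P -> Q) = 1 <-> 0 = 0
!Q = !7/8 = 1/8
Q <-> Q = 7/8 <-> 7/8 = 1
!Q -> (Q <-> Q) = 1/8 -> 1 = 1
!(!Q -> (Q <-> Q)) = !1 = 0
(((P -> (Q || P)) || Q) <-> !(P -> Q)) -> !(!Q -> (Q <-> Q)) = 0 -> 0 = 1
P <-> P = 1/4 <-> 1/4 = 1
(P <-> P) <-> P = 1 <-> 1/4 = 1/4
((P <-> P) <-> P) || P = 1/4 || 1/4 = 1/4
!(((P <-> P) <-> P) || P) = !1/4 = 3/4
P -> Q = 1/4 -> 7/8 = 1
P -> (P -> Q) = 1/4 -> 1 = 1
P -> Q = 1/4 -> 7/8 = 1
(P -> (P -> Q)) || (P -> Q) = 1 || 1 = 1
!((P -> (P -> Q)) || (P -> Q)) = !1 = 0
!(((P <-> P) <-> P) || P) -> !((P -> (P -> Q)) || (P -> Q)) = 3/4 -> 0 = 1/4
((((P -> (Q || P)) || Q) <-> !(P -> Q)) -> !(!Q -> (Q <-> Q))) -> (!(((P <-> P) <-> P) || P) -> !((P -> (P -> Q)) || (P -> Q))) = 1 -> 1/4 = 1/4
((!(Q -> P) || !(P || (Q || P))) || !!(P <-> !P)) || (((((P -> (Q || P)) || Q) <-> !(P -> Q)) -> !(!Q -> (Q <-> Q))) -> (!(((P <-> P) <-> P) || P) -> !((P -> (P -> Q)) || (P -> Q)))) = 5/8 || 1/4 = 5/8

5/8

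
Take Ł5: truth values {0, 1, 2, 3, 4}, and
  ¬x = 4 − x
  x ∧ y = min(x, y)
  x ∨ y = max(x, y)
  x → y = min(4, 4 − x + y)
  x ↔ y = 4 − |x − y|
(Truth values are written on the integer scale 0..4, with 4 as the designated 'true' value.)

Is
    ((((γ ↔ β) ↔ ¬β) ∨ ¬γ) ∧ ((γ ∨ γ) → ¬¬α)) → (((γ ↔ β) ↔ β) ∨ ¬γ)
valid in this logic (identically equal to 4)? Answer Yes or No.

No

Counterexample: take α = 1, β = 1, γ = 2.
γ ↔ β = 2 ↔ 1 = 3
¬β = ¬1 = 3
(γ ↔ β) ↔ ¬β = 3 ↔ 3 = 4
¬γ = ¬2 = 2
((γ ↔ β) ↔ ¬β) ∨ ¬γ = 4 ∨ 2 = 4
γ ∨ γ = 2 ∨ 2 = 2
¬α = ¬1 = 3
¬¬α = ¬3 = 1
(γ ∨ γ) → ¬¬α = 2 → 1 = 3
(((γ ↔ β) ↔ ¬β) ∨ ¬γ) ∧ ((γ ∨ γ) → ¬¬α) = 4 ∧ 3 = 3
γ ↔ β = 2 ↔ 1 = 3
(γ ↔ β) ↔ β = 3 ↔ 1 = 2
¬γ = ¬2 = 2
((γ ↔ β) ↔ β) ∨ ¬γ = 2 ∨ 2 = 2
((((γ ↔ β) ↔ ¬β) ∨ ¬γ) ∧ ((γ ∨ γ) → ¬¬α)) → (((γ ↔ β) ↔ β) ∨ ¬γ) = 3 → 2 = 3
This gives 3 ≠ 4.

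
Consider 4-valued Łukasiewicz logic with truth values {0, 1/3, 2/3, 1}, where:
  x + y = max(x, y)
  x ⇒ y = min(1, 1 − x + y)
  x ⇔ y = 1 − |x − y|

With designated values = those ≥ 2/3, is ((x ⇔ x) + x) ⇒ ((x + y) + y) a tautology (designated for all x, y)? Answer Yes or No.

No

Counterexample: take x = 0, y = 0.
x ⇔ x = 0 ⇔ 0 = 1
(x ⇔ x) + x = 1 + 0 = 1
x + y = 0 + 0 = 0
(x + y) + y = 0 + 0 = 0
((x ⇔ x) + x) ⇒ ((x + y) + y) = 1 ⇒ 0 = 0
This gives 0, which is below 2/3.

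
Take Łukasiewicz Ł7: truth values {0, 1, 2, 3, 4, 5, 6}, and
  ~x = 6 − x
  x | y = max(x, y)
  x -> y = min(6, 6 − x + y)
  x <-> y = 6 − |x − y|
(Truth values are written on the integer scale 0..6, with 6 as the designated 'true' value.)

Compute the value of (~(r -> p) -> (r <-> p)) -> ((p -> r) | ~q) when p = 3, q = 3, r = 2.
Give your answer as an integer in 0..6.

5

r -> p = 2 -> 3 = 6
~(r -> p) = ~6 = 0
r <-> p = 2 <-> 3 = 5
~(r -> p) -> (r <-> p) = 0 -> 5 = 6
p -> r = 3 -> 2 = 5
~q = ~3 = 3
(p -> r) | ~q = 5 | 3 = 5
(~(r -> p) -> (r <-> p)) -> ((p -> r) | ~q) = 6 -> 5 = 5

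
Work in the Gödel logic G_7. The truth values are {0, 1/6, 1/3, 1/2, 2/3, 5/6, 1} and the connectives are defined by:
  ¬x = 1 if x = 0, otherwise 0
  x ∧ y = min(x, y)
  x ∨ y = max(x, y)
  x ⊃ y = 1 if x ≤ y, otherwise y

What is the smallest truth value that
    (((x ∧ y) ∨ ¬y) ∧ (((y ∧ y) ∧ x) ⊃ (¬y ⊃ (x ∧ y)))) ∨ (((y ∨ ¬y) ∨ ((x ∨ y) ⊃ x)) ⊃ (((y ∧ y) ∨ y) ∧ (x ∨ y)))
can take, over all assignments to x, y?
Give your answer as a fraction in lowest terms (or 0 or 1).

1/6

Take x = 1/6, y = 1/6:
x ∧ y = 1/6 ∧ 1/6 = 1/6
¬y = ¬1/6 = 0
(x ∧ y) ∨ ¬y = 1/6 ∨ 0 = 1/6
y ∧ y = 1/6 ∧ 1/6 = 1/6
(y ∧ y) ∧ x = 1/6 ∧ 1/6 = 1/6
¬y = ¬1/6 = 0
x ∧ y = 1/6 ∧ 1/6 = 1/6
¬y ⊃ (x ∧ y) = 0 ⊃ 1/6 = 1
((y ∧ y) ∧ x) ⊃ (¬y ⊃ (x ∧ y)) = 1/6 ⊃ 1 = 1
((x ∧ y) ∨ ¬y) ∧ (((y ∧ y) ∧ x) ⊃ (¬y ⊃ (x ∧ y))) = 1/6 ∧ 1 = 1/6
¬y = ¬1/6 = 0
y ∨ ¬y = 1/6 ∨ 0 = 1/6
x ∨ y = 1/6 ∨ 1/6 = 1/6
(x ∨ y) ⊃ x = 1/6 ⊃ 1/6 = 1
(y ∨ ¬y) ∨ ((x ∨ y) ⊃ x) = 1/6 ∨ 1 = 1
y ∧ y = 1/6 ∧ 1/6 = 1/6
(y ∧ y) ∨ y = 1/6 ∨ 1/6 = 1/6
x ∨ y = 1/6 ∨ 1/6 = 1/6
((y ∧ y) ∨ y) ∧ (x ∨ y) = 1/6 ∧ 1/6 = 1/6
((y ∨ ¬y) ∨ ((x ∨ y) ⊃ x)) ⊃ (((y ∧ y) ∨ y) ∧ (x ∨ y)) = 1 ⊃ 1/6 = 1/6
(((x ∧ y) ∨ ¬y) ∧ (((y ∧ y) ∧ x) ⊃ (¬y ⊃ (x ∧ y)))) ∨ (((y ∨ ¬y) ∨ ((x ∨ y) ⊃ x)) ⊃ (((y ∧ y) ∨ y) ∧ (x ∨ y))) = 1/6 ∨ 1/6 = 1/6
No assignment yields a value below 1/6, so this is the minimum.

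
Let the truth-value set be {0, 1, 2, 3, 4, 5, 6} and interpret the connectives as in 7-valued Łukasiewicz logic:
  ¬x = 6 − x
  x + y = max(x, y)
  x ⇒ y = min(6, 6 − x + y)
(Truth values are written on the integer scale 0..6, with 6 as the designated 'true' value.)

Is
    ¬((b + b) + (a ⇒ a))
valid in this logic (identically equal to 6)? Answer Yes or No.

No

Counterexample: take a = 0, b = 0.
b + b = 0 + 0 = 0
a ⇒ a = 0 ⇒ 0 = 6
(b + b) + (a ⇒ a) = 0 + 6 = 6
¬((b + b) + (a ⇒ a)) = ¬6 = 0
This gives 0 ≠ 6.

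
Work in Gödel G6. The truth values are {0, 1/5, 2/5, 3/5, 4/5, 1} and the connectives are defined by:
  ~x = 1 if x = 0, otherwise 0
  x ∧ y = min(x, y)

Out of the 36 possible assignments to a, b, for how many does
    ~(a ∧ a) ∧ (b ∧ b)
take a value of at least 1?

1

value 1: 1 assignment (counts)
value 4/5: 1 assignment
value 3/5: 1 assignment
value 2/5: 1 assignment
value 1/5: 1 assignment
value 0: 31 assignments
So 1 of the 36 assignments meets the threshold.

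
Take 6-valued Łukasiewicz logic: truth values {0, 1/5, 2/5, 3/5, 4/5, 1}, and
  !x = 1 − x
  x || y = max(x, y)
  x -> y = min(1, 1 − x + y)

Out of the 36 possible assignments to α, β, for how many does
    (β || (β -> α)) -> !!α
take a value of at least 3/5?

value 1: 6 assignments (counts)
value 4/5: 7 assignments (counts)
value 3/5: 8 assignments (counts)
value 2/5: 8 assignments
value 1/5: 5 assignments
value 0: 2 assignments
So 21 of the 36 assignments meet the threshold.

21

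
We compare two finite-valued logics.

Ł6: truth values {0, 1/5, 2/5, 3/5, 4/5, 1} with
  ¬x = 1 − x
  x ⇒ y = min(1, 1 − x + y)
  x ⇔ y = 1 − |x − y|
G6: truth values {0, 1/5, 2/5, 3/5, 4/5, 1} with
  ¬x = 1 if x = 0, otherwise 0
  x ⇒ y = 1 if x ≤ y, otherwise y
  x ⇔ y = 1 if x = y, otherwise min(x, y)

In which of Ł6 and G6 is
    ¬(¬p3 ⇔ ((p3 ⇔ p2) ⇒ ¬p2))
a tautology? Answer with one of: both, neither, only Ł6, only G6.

neither

In Ł6: at p2 = 0, p3 = 0 the value is 0 — not a tautology.
In G6: at p2 = 0, p3 = 0 the value is 0 — not a tautology.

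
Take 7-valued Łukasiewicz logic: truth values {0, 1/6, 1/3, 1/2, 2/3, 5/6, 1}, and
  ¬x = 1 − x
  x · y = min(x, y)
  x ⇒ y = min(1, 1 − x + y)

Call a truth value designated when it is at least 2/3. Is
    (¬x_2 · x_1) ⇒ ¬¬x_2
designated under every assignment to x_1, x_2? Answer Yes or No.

Counterexample: take x_1 = 1/2, x_2 = 0.
¬x_2 = ¬0 = 1
¬x_2 · x_1 = 1 · 1/2 = 1/2
¬x_2 = ¬0 = 1
¬¬x_2 = ¬1 = 0
(¬x_2 · x_1) ⇒ ¬¬x_2 = 1/2 ⇒ 0 = 1/2
This gives 1/2, which is below 2/3.

No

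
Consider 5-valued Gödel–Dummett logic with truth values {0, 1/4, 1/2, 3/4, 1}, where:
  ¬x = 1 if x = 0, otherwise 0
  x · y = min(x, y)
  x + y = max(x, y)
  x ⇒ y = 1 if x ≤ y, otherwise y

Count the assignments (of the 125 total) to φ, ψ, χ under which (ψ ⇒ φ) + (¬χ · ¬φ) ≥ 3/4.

84

value 1: 79 assignments (counts)
value 3/4: 5 assignments (counts)
value 1/2: 10 assignments
value 1/4: 15 assignments
value 0: 16 assignments
So 84 of the 125 assignments meet the threshold.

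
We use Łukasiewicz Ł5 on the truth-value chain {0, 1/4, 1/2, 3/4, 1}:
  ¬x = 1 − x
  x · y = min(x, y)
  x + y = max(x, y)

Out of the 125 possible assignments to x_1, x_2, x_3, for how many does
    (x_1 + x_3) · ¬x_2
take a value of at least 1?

value 1: 9 assignments (counts)
value 3/4: 23 assignments
value 1/2: 31 assignments
value 1/4: 33 assignments
value 0: 29 assignments
So 9 of the 125 assignments meet the threshold.

9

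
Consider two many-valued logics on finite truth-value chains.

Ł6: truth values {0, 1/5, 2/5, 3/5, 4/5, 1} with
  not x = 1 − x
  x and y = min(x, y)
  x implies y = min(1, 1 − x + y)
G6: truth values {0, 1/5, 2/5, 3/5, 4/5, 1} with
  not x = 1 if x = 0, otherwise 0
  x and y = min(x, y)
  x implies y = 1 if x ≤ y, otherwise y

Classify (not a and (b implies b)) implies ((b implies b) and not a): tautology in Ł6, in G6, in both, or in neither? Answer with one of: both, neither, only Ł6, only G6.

In Ł6: every assignment gives 1 — tautology.
In G6: every assignment gives 1 — tautology.

both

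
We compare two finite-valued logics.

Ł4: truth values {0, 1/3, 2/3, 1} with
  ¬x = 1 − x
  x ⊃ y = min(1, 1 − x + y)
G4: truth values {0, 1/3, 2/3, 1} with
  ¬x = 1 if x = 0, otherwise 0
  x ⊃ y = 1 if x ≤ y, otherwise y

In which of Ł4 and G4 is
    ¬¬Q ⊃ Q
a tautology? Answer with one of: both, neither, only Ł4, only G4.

only Ł4

In Ł4: every assignment gives 1 — tautology.
In G4: at Q = 1/3 the value is 1/3 — not a tautology.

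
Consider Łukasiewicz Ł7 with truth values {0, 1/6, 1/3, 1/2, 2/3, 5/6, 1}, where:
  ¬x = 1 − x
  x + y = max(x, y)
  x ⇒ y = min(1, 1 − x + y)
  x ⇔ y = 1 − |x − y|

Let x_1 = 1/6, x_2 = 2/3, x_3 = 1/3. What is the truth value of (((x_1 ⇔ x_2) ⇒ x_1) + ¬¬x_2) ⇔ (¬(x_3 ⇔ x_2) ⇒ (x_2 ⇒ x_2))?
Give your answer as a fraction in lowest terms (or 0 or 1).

2/3

x_1 ⇔ x_2 = 1/6 ⇔ 2/3 = 1/2
(x_1 ⇔ x_2) ⇒ x_1 = 1/2 ⇒ 1/6 = 2/3
¬x_2 = ¬2/3 = 1/3
¬¬x_2 = ¬1/3 = 2/3
((x_1 ⇔ x_2) ⇒ x_1) + ¬¬x_2 = 2/3 + 2/3 = 2/3
x_3 ⇔ x_2 = 1/3 ⇔ 2/3 = 2/3
¬(x_3 ⇔ x_2) = ¬2/3 = 1/3
x_2 ⇒ x_2 = 2/3 ⇒ 2/3 = 1
¬(x_3 ⇔ x_2) ⇒ (x_2 ⇒ x_2) = 1/3 ⇒ 1 = 1
(((x_1 ⇔ x_2) ⇒ x_1) + ¬¬x_2) ⇔ (¬(x_3 ⇔ x_2) ⇒ (x_2 ⇒ x_2)) = 2/3 ⇔ 1 = 2/3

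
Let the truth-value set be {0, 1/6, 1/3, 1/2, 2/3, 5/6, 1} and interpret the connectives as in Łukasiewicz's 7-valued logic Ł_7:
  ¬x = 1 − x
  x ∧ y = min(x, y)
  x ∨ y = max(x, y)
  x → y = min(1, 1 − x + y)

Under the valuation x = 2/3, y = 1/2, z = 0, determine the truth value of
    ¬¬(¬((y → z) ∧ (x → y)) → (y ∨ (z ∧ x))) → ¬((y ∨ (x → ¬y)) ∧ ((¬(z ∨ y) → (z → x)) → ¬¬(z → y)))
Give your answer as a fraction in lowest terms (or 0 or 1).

y → z = 1/2 → 0 = 1/2
x → y = 2/3 → 1/2 = 5/6
(y → z) ∧ (x → y) = 1/2 ∧ 5/6 = 1/2
¬((y → z) ∧ (x → y)) = ¬1/2 = 1/2
z ∧ x = 0 ∧ 2/3 = 0
y ∨ (z ∧ x) = 1/2 ∨ 0 = 1/2
¬((y → z) ∧ (x → y)) → (y ∨ (z ∧ x)) = 1/2 → 1/2 = 1
¬(¬((y → z) ∧ (x → y)) → (y ∨ (z ∧ x))) = ¬1 = 0
¬¬(¬((y → z) ∧ (x → y)) → (y ∨ (z ∧ x))) = ¬0 = 1
¬y = ¬1/2 = 1/2
x → ¬y = 2/3 → 1/2 = 5/6
y ∨ (x → ¬y) = 1/2 ∨ 5/6 = 5/6
z ∨ y = 0 ∨ 1/2 = 1/2
¬(z ∨ y) = ¬1/2 = 1/2
z → x = 0 → 2/3 = 1
¬(z ∨ y) → (z → x) = 1/2 → 1 = 1
z → y = 0 → 1/2 = 1
¬(z → y) = ¬1 = 0
¬¬(z → y) = ¬0 = 1
(¬(z ∨ y) → (z → x)) → ¬¬(z → y) = 1 → 1 = 1
(y ∨ (x → ¬y)) ∧ ((¬(z ∨ y) → (z → x)) → ¬¬(z → y)) = 5/6 ∧ 1 = 5/6
¬((y ∨ (x → ¬y)) ∧ ((¬(z ∨ y) → (z → x)) → ¬¬(z → y))) = ¬5/6 = 1/6
¬¬(¬((y → z) ∧ (x → y)) → (y ∨ (z ∧ x))) → ¬((y ∨ (x → ¬y)) ∧ ((¬(z ∨ y) → (z → x)) → ¬¬(z → y))) = 1 → 1/6 = 1/6

1/6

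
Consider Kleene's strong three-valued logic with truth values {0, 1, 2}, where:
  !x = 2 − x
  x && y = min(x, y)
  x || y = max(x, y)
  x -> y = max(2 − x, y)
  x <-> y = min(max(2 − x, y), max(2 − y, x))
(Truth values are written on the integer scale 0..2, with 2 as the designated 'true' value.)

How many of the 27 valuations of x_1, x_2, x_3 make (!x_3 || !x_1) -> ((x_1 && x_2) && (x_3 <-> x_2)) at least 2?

3

value 2: 3 assignments (counts)
value 1: 11 assignments
value 0: 13 assignments
So 3 of the 27 assignments meet the threshold.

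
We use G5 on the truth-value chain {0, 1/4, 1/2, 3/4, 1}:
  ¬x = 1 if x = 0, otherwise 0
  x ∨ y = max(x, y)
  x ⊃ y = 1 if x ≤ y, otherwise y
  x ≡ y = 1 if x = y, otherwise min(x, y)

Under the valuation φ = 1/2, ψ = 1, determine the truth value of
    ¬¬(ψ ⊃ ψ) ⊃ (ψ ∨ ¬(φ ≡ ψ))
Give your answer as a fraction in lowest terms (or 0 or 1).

ψ ⊃ ψ = 1 ⊃ 1 = 1
¬(ψ ⊃ ψ) = ¬1 = 0
¬¬(ψ ⊃ ψ) = ¬0 = 1
φ ≡ ψ = 1/2 ≡ 1 = 1/2
¬(φ ≡ ψ) = ¬1/2 = 0
ψ ∨ ¬(φ ≡ ψ) = 1 ∨ 0 = 1
¬¬(ψ ⊃ ψ) ⊃ (ψ ∨ ¬(φ ≡ ψ)) = 1 ⊃ 1 = 1

1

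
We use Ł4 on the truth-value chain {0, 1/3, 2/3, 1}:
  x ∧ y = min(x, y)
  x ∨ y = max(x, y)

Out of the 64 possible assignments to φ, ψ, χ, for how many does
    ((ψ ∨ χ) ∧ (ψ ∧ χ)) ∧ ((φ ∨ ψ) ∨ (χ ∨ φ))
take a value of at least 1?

4

value 1: 4 assignments (counts)
value 2/3: 12 assignments
value 1/3: 20 assignments
value 0: 28 assignments
So 4 of the 64 assignments meet the threshold.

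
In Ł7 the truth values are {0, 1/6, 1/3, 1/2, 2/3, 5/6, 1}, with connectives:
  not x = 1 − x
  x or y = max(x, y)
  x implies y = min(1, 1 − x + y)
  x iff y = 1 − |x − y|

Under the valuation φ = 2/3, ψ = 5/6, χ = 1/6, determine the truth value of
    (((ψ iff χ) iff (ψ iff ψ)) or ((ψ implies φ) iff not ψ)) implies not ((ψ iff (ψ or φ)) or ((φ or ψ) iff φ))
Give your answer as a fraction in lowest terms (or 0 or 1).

ψ iff χ = 5/6 iff 1/6 = 1/3
ψ iff ψ = 5/6 iff 5/6 = 1
(ψ iff χ) iff (ψ iff ψ) = 1/3 iff 1 = 1/3
ψ implies φ = 5/6 implies 2/3 = 5/6
not ψ = not 5/6 = 1/6
(ψ implies φ) iff not ψ = 5/6 iff 1/6 = 1/3
((ψ iff χ) iff (ψ iff ψ)) or ((ψ implies φ) iff not ψ) = 1/3 or 1/3 = 1/3
ψ or φ = 5/6 or 2/3 = 5/6
ψ iff (ψ or φ) = 5/6 iff 5/6 = 1
φ or ψ = 2/3 or 5/6 = 5/6
(φ or ψ) iff φ = 5/6 iff 2/3 = 5/6
(ψ iff (ψ or φ)) or ((φ or ψ) iff φ) = 1 or 5/6 = 1
not ((ψ iff (ψ or φ)) or ((φ or ψ) iff φ)) = not 1 = 0
(((ψ iff χ) iff (ψ iff ψ)) or ((ψ implies φ) iff not ψ)) implies not ((ψ iff (ψ or φ)) or ((φ or ψ) iff φ)) = 1/3 implies 0 = 2/3

2/3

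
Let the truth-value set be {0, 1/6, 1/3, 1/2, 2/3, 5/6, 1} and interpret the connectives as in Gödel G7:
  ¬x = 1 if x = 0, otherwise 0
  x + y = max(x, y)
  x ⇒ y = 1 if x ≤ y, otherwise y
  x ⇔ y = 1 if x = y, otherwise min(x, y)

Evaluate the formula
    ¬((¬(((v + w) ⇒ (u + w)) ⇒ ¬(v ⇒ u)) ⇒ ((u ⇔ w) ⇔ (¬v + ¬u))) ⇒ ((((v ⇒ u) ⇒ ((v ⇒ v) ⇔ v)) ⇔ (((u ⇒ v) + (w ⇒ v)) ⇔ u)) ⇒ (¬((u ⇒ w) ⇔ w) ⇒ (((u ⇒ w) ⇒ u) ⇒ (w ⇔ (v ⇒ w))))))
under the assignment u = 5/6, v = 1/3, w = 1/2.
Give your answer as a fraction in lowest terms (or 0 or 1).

v + w = 1/3 + 1/2 = 1/2
u + w = 5/6 + 1/2 = 5/6
(v + w) ⇒ (u + w) = 1/2 ⇒ 5/6 = 1
v ⇒ u = 1/3 ⇒ 5/6 = 1
¬(v ⇒ u) = ¬1 = 0
((v + w) ⇒ (u + w)) ⇒ ¬(v ⇒ u) = 1 ⇒ 0 = 0
¬(((v + w) ⇒ (u + w)) ⇒ ¬(v ⇒ u)) = ¬0 = 1
u ⇔ w = 5/6 ⇔ 1/2 = 1/2
¬v = ¬1/3 = 0
¬u = ¬5/6 = 0
¬v + ¬u = 0 + 0 = 0
(u ⇔ w) ⇔ (¬v + ¬u) = 1/2 ⇔ 0 = 0
¬(((v + w) ⇒ (u + w)) ⇒ ¬(v ⇒ u)) ⇒ ((u ⇔ w) ⇔ (¬v + ¬u)) = 1 ⇒ 0 = 0
v ⇒ u = 1/3 ⇒ 5/6 = 1
v ⇒ v = 1/3 ⇒ 1/3 = 1
(v ⇒ v) ⇔ v = 1 ⇔ 1/3 = 1/3
(v ⇒ u) ⇒ ((v ⇒ v) ⇔ v) = 1 ⇒ 1/3 = 1/3
u ⇒ v = 5/6 ⇒ 1/3 = 1/3
w ⇒ v = 1/2 ⇒ 1/3 = 1/3
(u ⇒ v) + (w ⇒ v) = 1/3 + 1/3 = 1/3
((u ⇒ v) + (w ⇒ v)) ⇔ u = 1/3 ⇔ 5/6 = 1/3
((v ⇒ u) ⇒ ((v ⇒ v) ⇔ v)) ⇔ (((u ⇒ v) + (w ⇒ v)) ⇔ u) = 1/3 ⇔ 1/3 = 1
u ⇒ w = 5/6 ⇒ 1/2 = 1/2
(u ⇒ w) ⇔ w = 1/2 ⇔ 1/2 = 1
¬((u ⇒ w) ⇔ w) = ¬1 = 0
u ⇒ w = 5/6 ⇒ 1/2 = 1/2
(u ⇒ w) ⇒ u = 1/2 ⇒ 5/6 = 1
v ⇒ w = 1/3 ⇒ 1/2 = 1
w ⇔ (v ⇒ w) = 1/2 ⇔ 1 = 1/2
((u ⇒ w) ⇒ u) ⇒ (w ⇔ (v ⇒ w)) = 1 ⇒ 1/2 = 1/2
¬((u ⇒ w) ⇔ w) ⇒ (((u ⇒ w) ⇒ u) ⇒ (w ⇔ (v ⇒ w))) = 0 ⇒ 1/2 = 1
(((v ⇒ u) ⇒ ((v ⇒ v) ⇔ v)) ⇔ (((u ⇒ v) + (w ⇒ v)) ⇔ u)) ⇒ (¬((u ⇒ w) ⇔ w) ⇒ (((u ⇒ w) ⇒ u) ⇒ (w ⇔ (v ⇒ w)))) = 1 ⇒ 1 = 1
(¬(((v + w) ⇒ (u + w)) ⇒ ¬(v ⇒ u)) ⇒ ((u ⇔ w) ⇔ (¬v + ¬u))) ⇒ ((((v ⇒ u) ⇒ ((v ⇒ v) ⇔ v)) ⇔ (((u ⇒ v) + (w ⇒ v)) ⇔ u)) ⇒ (¬((u ⇒ w) ⇔ w) ⇒ (((u ⇒ w) ⇒ u) ⇒ (w ⇔ (v ⇒ w))))) = 0 ⇒ 1 = 1
¬((¬(((v + w) ⇒ (u + w)) ⇒ ¬(v ⇒ u)) ⇒ ((u ⇔ w) ⇔ (¬v + ¬u))) ⇒ ((((v ⇒ u) ⇒ ((v ⇒ v) ⇔ v)) ⇔ (((u ⇒ v) + (w ⇒ v)) ⇔ u)) ⇒ (¬((u ⇒ w) ⇔ w) ⇒ (((u ⇒ w) ⇒ u) ⇒ (w ⇔ (v ⇒ w)))))) = ¬1 = 0

0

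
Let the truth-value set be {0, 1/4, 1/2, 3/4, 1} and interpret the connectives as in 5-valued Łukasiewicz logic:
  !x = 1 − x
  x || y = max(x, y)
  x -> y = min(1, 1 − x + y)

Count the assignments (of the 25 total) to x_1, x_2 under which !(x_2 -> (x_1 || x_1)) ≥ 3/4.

value 1: 1 assignment (counts)
value 3/4: 2 assignments (counts)
value 1/2: 3 assignments
value 1/4: 4 assignments
value 0: 15 assignments
So 3 of the 25 assignments meet the threshold.

3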